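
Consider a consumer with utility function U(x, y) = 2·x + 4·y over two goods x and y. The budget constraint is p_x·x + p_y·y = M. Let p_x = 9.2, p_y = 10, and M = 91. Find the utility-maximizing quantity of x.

x* = 0

Perfect substitutes: compare marginal utility per dollar. 2/p_x vs 4/p_y → 0.2174 vs 0.4.
y gives more utility per dollar, so spend all income on y: y* = M/p_y, x* = 0.
Numerically: x* = 0, y* = 9.1.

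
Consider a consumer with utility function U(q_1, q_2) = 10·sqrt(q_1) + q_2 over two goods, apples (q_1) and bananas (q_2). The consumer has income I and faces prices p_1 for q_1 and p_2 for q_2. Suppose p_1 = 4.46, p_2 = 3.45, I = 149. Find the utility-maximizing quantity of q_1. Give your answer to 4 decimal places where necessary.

Set MRS = p_1/p_2: 5·q_1^(−1/2) = p_1/p_2.
Thus q_1* = (5·p_2/p_1)² — independent of I — with the rest of income spent on q_2.
Plugging in: q_1* = (5·3.45/4.46)² = 14.9592.

q_1* = 14.9592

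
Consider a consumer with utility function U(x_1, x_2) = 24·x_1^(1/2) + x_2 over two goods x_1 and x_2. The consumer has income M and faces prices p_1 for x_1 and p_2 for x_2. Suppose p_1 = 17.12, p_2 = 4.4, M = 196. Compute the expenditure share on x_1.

share on x_1 = 0.8308

MU_x_1 = 12/√x_1, MU_x_2 = 1. Tangency: 12/√x_1 = p_1/p_2.
Thus x_1* = (12·p_2/p_1)² — independent of M — with the rest of income spent on x_2.
Plugging in: x_1* = (12·4.4/17.12)² = 9.5117, x_2* = 7.5361.
Expenditure on x_1: 17.12·9.5117 = 162.8411; share = 0.8308.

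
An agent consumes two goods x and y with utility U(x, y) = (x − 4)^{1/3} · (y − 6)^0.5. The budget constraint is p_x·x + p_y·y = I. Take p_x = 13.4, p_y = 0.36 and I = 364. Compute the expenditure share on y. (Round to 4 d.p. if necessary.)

share on y = 0.514

Substituting into the budget: x* = 4 + 0.4·(I − 4·p_x − 6·p_y)/p_x, and y* = 6 + 0.6·(…)/p_y.
Discretionary income = 364 − 4·13.4 − 6·0.36 = 308.24; x* = 4 + 0.4·308.24/13.4 = 13.2012; y* = 6 + 0.6·308.24/0.36 = 519.7333.
Expenditure on y: 0.36·519.7333 = 187.104; share = 0.514.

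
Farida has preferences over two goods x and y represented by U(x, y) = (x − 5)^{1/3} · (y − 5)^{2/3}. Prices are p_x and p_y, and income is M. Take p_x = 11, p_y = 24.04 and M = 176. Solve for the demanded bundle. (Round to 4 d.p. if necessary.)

Let x' = x−5, y' = y−5. MRS = (1/2)·y'/x' = p_x/p_y.
After buying the subsistence bundle (5, 5), a share 1/3 of the remaining income goes to x: x* = 5 + 1/3·(M − 5p_x − 5p_y)/p_x.
Discretionary income = 176 − 5·11 − 5·24.04 = 0.8; x* = 5 + 1/3·0.8/11 = 5.0242; y* = 5 + 2/3·0.8/24.04 = 5.0222.

x* = 5.0242, y* = 5.0222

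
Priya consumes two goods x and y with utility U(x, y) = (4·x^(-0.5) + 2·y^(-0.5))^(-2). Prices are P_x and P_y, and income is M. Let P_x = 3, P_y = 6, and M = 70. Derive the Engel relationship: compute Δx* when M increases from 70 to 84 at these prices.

MU_x ∝ 4·x^(-1.5), MU_y ∝ 2·y^(-1.5), so MRS = 2·(y/x)^(1.5) = P_x/P_y.
Hence y/x = ((1/2)·P_x/P_y)^(1/(1.5)), i.e. raised to the 2/3 power.
With the ratio pinned down, the budget gives x* = M/(P_x + P_y·(y/x)) and y* = (y/x)·x*.
Numerically y/x = 0.39685, so x* = 70/(3 + 6·0.39685) = 13.0085.
At M' = 84: x* = 15.6102. Change: 15.6102 − 13.0085 = 2.6017.

Δx* = 2.6017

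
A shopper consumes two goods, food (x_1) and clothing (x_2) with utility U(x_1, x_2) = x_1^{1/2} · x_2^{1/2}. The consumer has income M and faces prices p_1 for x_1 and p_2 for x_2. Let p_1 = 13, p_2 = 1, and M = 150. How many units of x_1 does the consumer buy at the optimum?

Demand: x_1*(p_1,p_2,M) = 0.5·M/p_1 and x_2* = 0.5·M/p_2.
At p_1=13, p_2=1, M=150: x_1* = 0.5·150/13 = 5.7692.

x_1* = 5.7692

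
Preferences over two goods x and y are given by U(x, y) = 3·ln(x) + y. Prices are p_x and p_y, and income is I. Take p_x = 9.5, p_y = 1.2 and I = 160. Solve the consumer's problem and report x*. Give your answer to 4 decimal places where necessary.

x* = 0.3789

MU_x = 3/x, MU_y = 1. Tangency: 3/x = p_x/p_y.
So x*(p_x,p_y) = 3·p_y/p_x, independent of income; and y* = (I − 3·p_y)/p_y.
At the given prices: x* = 3·1.2/9.5 = 0.3789.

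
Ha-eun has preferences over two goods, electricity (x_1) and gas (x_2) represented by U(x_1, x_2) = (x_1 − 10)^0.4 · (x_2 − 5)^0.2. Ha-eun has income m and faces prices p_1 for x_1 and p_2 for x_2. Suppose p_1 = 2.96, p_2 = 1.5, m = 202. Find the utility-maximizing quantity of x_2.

Let x_1' = x_1−10, x_2' = x_2−5. MRS = 2·x_2'/x_1' = p_1/p_2.
After buying the subsistence bundle (10, 5), a share 2/3 of the remaining income goes to x_1: x_1* = 10 + 2/3·(m − 10p_1 − 5p_2)/p_1.
Discretionary income = 202 − 10·2.96 − 5·1.5 = 164.9; x_2* = 5 + 1/3·164.9/1.5 = 41.6444.

x_2* = 41.6444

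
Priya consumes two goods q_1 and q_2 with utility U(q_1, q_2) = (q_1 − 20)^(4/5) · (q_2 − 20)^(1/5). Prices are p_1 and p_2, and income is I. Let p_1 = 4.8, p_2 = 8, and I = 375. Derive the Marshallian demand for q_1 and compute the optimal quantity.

After buying the subsistence bundle (20, 20), a share 0.8 of the remaining income goes to q_1: q_1* = 20 + 0.8·(I − 20p_1 − 20p_2)/p_1.
Discretionary income = 375 − 20·4.8 − 20·8 = 119; q_1* = 20 + 0.8·119/4.8 = 39.8333.

q_1* = 39.8333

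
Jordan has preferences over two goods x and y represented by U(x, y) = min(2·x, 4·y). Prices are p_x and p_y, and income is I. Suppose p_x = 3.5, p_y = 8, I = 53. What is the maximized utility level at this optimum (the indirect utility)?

V = 14.1333

With perfect complements, no substitution: consume in ratio x:y = 4:2.
Budget: p_x·x + p_y·(1/2)·x = I, so (4·p_x + 2·p_y)·x = 4·I.
Demand: x*(p_x,p_y,I) = 4·I/(4·p_x + 2·p_y), y* = 2·I/(4·p_x + 2·p_y).
Here 4·3.5 + 2·8 = 30, giving x* = 7.0667 and y* = 3.5333.
Utility at the optimum: U(7.0667, 3.5333) = 14.1333.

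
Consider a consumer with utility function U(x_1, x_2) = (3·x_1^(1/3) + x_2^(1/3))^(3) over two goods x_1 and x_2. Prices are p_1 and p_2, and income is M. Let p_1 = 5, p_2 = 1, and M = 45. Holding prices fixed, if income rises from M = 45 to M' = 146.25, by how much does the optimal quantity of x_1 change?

MRS = MU_x_1/MU_x_2 = 3·(x_2/x_1)^(2/3). Set equal to p_1/p_2.
Hence x_2/x_1 = ((1/3)·p_1/p_2)^(1/(2/3)), i.e. raised to the 1.5 power.
With the ratio pinned down, the budget gives x_1* = M/(p_1 + p_2·(x_2/x_1)) and x_2* = (x_2/x_1)·x_1*.
Numerically x_2/x_1 = 2.151657, so x_1* = 45/(5 + 1·2.151657) = 6.2922.
At M' = 146.25: x_1* = 20.4498. Change: 20.4498 − 6.2922 = 14.1576.

Δx_1* = 14.1576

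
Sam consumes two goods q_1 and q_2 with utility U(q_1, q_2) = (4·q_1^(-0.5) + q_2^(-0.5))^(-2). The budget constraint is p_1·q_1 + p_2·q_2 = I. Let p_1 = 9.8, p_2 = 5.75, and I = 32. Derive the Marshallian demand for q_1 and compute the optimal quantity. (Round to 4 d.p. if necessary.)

MU_q_1 ∝ 4·q_1^(-1.5), MU_q_2 ∝ q_2^(-1.5), so MRS = 4·(q_2/q_1)^(1.5) = p_1/p_2.
Solve for the ratio: q_2/q_1 = [(1/4)·p_1/p_2]^(2/3).
Substitute q_2 = (q_2/q_1)·q_1 into the budget: q_1* = I/(p_1 + p_2·(q_2/q_1)).
Numerically q_2/q_1 = 0.566238, so q_1* = 32/(9.8 + 5.75·0.566238) = 2.451.

q_1* = 2.451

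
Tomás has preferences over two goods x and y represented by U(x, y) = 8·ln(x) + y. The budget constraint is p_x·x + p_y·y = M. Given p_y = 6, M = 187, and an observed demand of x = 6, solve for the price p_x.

p_x = 8

MU_x = 8/x, MU_y = 1. Tangency: 8/x = p_x/p_y.
So x*(p_x,p_y) = 8·p_y/p_x, independent of income; and y* = (M − 8·p_y)/p_y.
Set x* = 6 in the demand function and solve for p_x: p_x = 8.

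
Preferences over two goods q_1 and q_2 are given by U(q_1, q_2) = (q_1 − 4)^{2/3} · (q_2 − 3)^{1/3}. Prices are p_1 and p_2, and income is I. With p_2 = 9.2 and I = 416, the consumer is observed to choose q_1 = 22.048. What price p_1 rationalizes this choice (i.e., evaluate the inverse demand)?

p_1 = 12.5

Let q_1' = q_1−4, q_2' = q_2−3. MRS = 2·q_2'/q_1' = p_1/p_2.
After buying the subsistence bundle (4, 3), a share 2/3 of the remaining income goes to q_1: q_1* = 4 + 2/3·(I − 4p_1 − 3p_2)/p_1.
Set q_1* = 22.048 in the demand function and solve for p_1: p_1 = 12.5.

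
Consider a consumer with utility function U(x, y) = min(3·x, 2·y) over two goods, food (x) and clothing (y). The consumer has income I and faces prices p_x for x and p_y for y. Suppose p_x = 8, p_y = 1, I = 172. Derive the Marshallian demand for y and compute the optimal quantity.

y* = 27.1579

Leontief preferences: the optimum is at the kink where x/2 = y/3, i.e. y = (3/2)·x.
Budget: p_x·x + p_y·(3/2)·x = I, so (2·p_x + 3·p_y)·x = 2·I.
Demand: x*(p_x,p_y,I) = 2·I/(2·p_x + 3·p_y), y* = 3·I/(2·p_x + 3·p_y).
Here 2·8 + 3·1 = 19, giving y* = 27.1579.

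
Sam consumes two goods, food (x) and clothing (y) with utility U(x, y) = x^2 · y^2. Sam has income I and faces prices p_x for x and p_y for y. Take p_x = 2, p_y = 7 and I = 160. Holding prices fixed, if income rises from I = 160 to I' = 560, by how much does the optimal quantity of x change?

Δx* = 100

The MRS is y/x. Set MRS = p_x/p_y.
So 2·p_y·y = 2·p_x·x; combined with the budget, a share 0.5 of income goes to x.
Demand: x*(p_x,p_y,I) = 0.5·I/p_x and y* = 0.5·I/p_y.
At p_x=2, p_y=7, I=160: x* = 0.5·160/2 = 40.
At I' = 560: x* = 140. Change: 140 − 40 = 100.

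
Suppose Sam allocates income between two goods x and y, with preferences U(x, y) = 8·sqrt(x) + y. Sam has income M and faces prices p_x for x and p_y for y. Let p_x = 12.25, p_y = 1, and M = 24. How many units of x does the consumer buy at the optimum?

x* = 0.1066

MU_x = 4/√x, MU_y = 1. Tangency: 4/√x = p_x/p_y.
Solve: √x = 4·p_y/p_x, so x*(p_x,p_y) = (4·p_y/p_x)², and y* = (M − p_x·x*)/p_y.
Plugging in: x* = (4·1/12.25)² = 0.1066.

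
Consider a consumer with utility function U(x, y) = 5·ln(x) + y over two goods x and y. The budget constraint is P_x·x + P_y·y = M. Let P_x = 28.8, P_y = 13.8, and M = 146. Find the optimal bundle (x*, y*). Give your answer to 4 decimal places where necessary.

MU_x = 5/x, MU_y = 1. Tangency: 5/x = P_x/P_y.
So x*(P_x,P_y) = 5·P_y/P_x, independent of income; and y* = (M − 5·P_y)/P_y.
At the given prices: x* = 5·13.8/28.8 = 2.3958, and y* = 5.5797.

x* = 2.3958, y* = 5.5797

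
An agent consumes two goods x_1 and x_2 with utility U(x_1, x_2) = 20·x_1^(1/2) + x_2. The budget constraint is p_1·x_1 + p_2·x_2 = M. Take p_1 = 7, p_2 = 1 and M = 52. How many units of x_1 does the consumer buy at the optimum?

MU_x_1 = 10/√x_1, MU_x_2 = 1. Tangency: 10/√x_1 = p_1/p_2.
Thus x_1* = (10·p_2/p_1)² — independent of M — with the rest of income spent on x_2.
Plugging in: x_1* = (10·1/7)² = 2.0408.

x_1* = 2.0408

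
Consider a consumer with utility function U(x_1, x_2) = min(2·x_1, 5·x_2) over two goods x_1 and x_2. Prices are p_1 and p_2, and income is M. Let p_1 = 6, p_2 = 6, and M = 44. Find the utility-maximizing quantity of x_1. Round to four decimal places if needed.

x_1* = 5.2381

With perfect complements, no substitution: consume in ratio x_1:x_2 = 5:2.
Budget: p_1·x_1 + p_2·(2/5)·x_1 = M, so (5·p_1 + 2·p_2)·x_1 = 5·M.
Demand: x_1*(p_1,p_2,M) = 5·M/(5·p_1 + 2·p_2), x_2* = 2·M/(5·p_1 + 2·p_2).
Here 5·6 + 2·6 = 42, giving x_1* = 5.2381.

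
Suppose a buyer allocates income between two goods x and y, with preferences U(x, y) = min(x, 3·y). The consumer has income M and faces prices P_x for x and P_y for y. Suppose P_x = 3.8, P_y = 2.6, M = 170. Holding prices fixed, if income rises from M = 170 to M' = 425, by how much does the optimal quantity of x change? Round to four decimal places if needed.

Δx* = 54.6429

With perfect complements, no substitution: consume in ratio x:y = 3:1.
Budget: P_x·x + P_y·(1/3)·x = M, so (3·P_x + P_y)·x = 3·M.
Demand: x*(P_x,P_y,M) = 3·M/(3·P_x + P_y), y* = M/(3·P_x + P_y).
Here 3·3.8 + 2.6 = 14, giving x* = 36.4286.
At M' = 425: x* = 91.0714. Change: 91.0714 − 36.4286 = 54.6429.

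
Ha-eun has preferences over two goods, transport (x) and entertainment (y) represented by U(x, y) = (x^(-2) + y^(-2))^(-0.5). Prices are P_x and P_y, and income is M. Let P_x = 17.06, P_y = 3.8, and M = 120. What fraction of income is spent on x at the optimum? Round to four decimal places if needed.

From the CES first-order condition, (y/x)^(3) = P_x/P_y.
Solve for the ratio: y/x = [P_x/P_y]^(1/3).
With the ratio pinned down, the budget gives x* = M/(P_x + P_y·(y/x)) and y* = (y/x)·x*.
Numerically y/x = 1.649675, so x* = 120/(17.06 + 3.8·1.649675) = 5.1439 and y* = 1.649675·5.1439 = 8.4857.
Expenditure on x: 17.06·5.1439 = 87.7543; share = 0.7313.

share on x = 0.7313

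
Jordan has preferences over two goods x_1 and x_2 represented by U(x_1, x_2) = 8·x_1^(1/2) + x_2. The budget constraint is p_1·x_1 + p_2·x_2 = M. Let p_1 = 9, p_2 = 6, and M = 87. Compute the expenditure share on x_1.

share on x_1 = 0.7356

MU_x_1 = 4/√x_1, MU_x_2 = 1. Tangency: 4/√x_1 = p_1/p_2.
Thus x_1* = (4·p_2/p_1)² — independent of M — with the rest of income spent on x_2.
Plugging in: x_1* = (4·6/9)² = 7.1111, x_2* = 3.8333.
Expenditure on x_1: 9·7.1111 = 64; share = 0.7356.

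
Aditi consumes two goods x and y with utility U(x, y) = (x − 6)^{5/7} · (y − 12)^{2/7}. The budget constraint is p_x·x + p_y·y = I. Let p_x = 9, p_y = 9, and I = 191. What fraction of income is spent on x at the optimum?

Let x' = x−6, y' = y−12. MRS = (5/2)·y'/x' = p_x/p_y.
Substituting into the budget: x* = 6 + 5/7·(I − 6·p_x − 12·p_y)/p_x, and y* = 12 + 2/7·(…)/p_y.
Discretionary income = 191 − 6·9 − 12·9 = 29; x* = 6 + 5/7·29/9 = 8.3016; y* = 12 + 2/7·29/9 = 12.9206.
Expenditure on x: 9·8.3016 = 74.7143; share = 0.3912.

share on x = 0.3912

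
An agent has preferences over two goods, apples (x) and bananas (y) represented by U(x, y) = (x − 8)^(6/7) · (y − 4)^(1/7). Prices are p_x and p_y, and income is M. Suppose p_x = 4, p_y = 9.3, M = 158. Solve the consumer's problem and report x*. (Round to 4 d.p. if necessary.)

x* = 27.0286

Discretionary income = 158 − 8·4 − 4·9.3 = 88.8; x* = 8 + 6/7·88.8/4 = 27.0286.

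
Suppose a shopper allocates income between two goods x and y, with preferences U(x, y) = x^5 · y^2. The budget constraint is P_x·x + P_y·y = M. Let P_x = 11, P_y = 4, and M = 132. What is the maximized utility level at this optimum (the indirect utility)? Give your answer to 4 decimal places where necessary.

Tangency: MRS = (5/2)·y/x = P_x/P_y.
So 5·P_y·y = 2·P_x·x; combined with the budget, a share 5/7 of income goes to x.
Demand: x*(P_x,P_y,M) = 5/7·M/P_x and y* = 2/7·M/P_y.
At P_x=11, P_y=4, M=132: x* = 5/7·132/11 = 8.5714, y* = 9.4286.
Utility at the optimum: U(8.5714, 9.4286) = 4112991.7928.

V = 4112991.7928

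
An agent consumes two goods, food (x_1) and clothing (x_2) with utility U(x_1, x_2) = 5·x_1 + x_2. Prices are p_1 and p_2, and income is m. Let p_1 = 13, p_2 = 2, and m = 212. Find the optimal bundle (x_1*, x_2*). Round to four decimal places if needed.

x_1* = 0, x_2* = 106

Perfect substitutes: compare marginal utility per dollar. 5/p_1 vs 1/p_2 → 0.3846 vs 0.5.
x_2 gives more utility per dollar, so spend all income on x_2: x_2* = m/p_2, x_1* = 0.
Numerically: x_1* = 0, x_2* = 106.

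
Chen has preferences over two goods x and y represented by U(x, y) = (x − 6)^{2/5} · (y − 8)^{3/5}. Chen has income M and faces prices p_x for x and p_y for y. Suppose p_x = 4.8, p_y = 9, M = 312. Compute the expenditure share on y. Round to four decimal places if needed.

After buying the subsistence bundle (6, 8), a share 0.4 of the remaining income goes to x: x* = 6 + 0.4·(M − 6p_x − 8p_y)/p_x.
Discretionary income = 312 − 6·4.8 − 8·9 = 211.2; x* = 6 + 0.4·211.2/4.8 = 23.6; y* = 8 + 0.6·211.2/9 = 22.08.
Expenditure on y: 9·22.08 = 198.72; share = 0.6369.

share on y = 0.6369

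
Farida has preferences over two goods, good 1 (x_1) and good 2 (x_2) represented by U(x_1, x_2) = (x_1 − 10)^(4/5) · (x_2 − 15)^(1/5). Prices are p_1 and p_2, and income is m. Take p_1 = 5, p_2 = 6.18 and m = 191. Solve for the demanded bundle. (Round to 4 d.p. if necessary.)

x_1* = 17.728, x_2* = 16.5631

Let x_1' = x_1−10, x_2' = x_2−15. MRS = 4·x_2'/x_1' = p_1/p_2.
Substituting into the budget: x_1* = 10 + 0.8·(m − 10·p_1 − 15·p_2)/p_1, and x_2* = 15 + 0.2·(…)/p_2.
Discretionary income = 191 − 10·5 − 15·6.18 = 48.3; x_1* = 10 + 0.8·48.3/5 = 17.728; x_2* = 15 + 0.2·48.3/6.18 = 16.5631.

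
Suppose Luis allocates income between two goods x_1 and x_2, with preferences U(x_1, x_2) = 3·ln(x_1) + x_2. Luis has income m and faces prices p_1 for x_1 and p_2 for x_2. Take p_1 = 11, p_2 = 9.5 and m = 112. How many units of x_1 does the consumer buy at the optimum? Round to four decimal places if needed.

MU_x_1 = 3/x_1, MU_x_2 = 1. Tangency: 3/x_1 = p_1/p_2.
So x_1*(p_1,p_2) = 3·p_2/p_1, independent of income; and x_2* = (m − 3·p_2)/p_2.
At the given prices: x_1* = 3·9.5/11 = 2.5909.

x_1* = 2.5909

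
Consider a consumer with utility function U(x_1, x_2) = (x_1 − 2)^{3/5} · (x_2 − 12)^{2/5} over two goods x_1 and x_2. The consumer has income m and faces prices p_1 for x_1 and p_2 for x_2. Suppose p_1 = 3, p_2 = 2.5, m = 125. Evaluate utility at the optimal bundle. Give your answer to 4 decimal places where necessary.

Substituting into the budget: x_1* = 2 + 0.6·(m − 2·p_1 − 12·p_2)/p_1, and x_2* = 12 + 0.4·(…)/p_2.
Discretionary income = 125 − 2·3 − 12·2.5 = 89; x_1* = 2 + 0.6·89/3 = 19.8; x_2* = 12 + 0.4·89/2.5 = 26.24.
Utility at the optimum: U(19.8, 26.24) = 16.2801.

V = 16.2801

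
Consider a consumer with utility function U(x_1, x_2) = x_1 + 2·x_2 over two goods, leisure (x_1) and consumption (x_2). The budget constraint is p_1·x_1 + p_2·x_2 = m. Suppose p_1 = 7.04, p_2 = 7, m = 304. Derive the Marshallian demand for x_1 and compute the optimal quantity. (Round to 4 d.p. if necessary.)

Perfect substitutes: compare marginal utility per dollar. 1/p_1 vs 2/p_2 → 0.142 vs 0.2857.
x_2 gives more utility per dollar, so spend all income on x_2: x_2* = m/p_2, x_1* = 0.
Numerically: x_1* = 0, x_2* = 43.4286.

x_1* = 0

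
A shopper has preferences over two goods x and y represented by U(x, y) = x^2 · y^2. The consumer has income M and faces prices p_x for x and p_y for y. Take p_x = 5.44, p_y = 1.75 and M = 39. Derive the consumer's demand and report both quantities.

Demand: x*(p_x,p_y,M) = 0.5·M/p_x and y* = 0.5·M/p_y.
At p_x=5.44, p_y=1.75, M=39: x* = 0.5·39/5.44 = 3.5846, y* = 11.1429.

x* = 3.5846, y* = 11.1429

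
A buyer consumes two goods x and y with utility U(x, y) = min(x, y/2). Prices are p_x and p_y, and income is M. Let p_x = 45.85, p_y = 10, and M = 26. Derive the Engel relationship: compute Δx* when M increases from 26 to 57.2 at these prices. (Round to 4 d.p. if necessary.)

Leontief preferences: the optimum is at the kink where x/1 = y/2, i.e. y = 2·x.
Budget: p_x·x + p_y·2·x = M, so (p_x + 2·p_y)·x = M.
Demand: x*(p_x,p_y,M) = M/(p_x + 2·p_y), y* = 2·M/(p_x + 2·p_y).
Here 45.85 + 2·10 = 65.85, giving x* = 0.3948.
At M' = 57.2: x* = 0.8686. Change: 0.8686 − 0.3948 = 0.4738.

Δx* = 0.4738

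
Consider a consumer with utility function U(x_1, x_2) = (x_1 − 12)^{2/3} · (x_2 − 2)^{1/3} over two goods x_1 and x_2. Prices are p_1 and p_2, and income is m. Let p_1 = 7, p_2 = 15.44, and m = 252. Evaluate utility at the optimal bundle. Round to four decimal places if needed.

MRS = 2·(x_2−2)/(x_1−12). Tangency with p_1/p_2 gives x_2−2 = (1/2)·(p_1/p_2)·(x_1−12).
Substituting into the budget: x_1* = 12 + 2/3·(m − 12·p_1 − 2·p_2)/p_1, and x_2* = 2 + 1/3·(…)/p_2.
Discretionary income = 252 − 12·7 − 2·15.44 = 137.12; x_1* = 12 + 2/3·137.12/7 = 25.059; x_2* = 2 + 1/3·137.12/15.44 = 4.9603.
Utility at the optimum: U(25.059, 4.9603) = 7.9625.

V = 7.9625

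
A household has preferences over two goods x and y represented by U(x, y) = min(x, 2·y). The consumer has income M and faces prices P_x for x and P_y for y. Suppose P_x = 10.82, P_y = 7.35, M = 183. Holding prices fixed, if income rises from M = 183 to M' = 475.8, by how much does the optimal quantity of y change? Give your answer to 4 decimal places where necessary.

Δy* = 10.1

Leontief preferences: the optimum is at the kink where x/2 = y/1, i.e. y = (1/2)·x.
Budget: P_x·x + P_y·(1/2)·x = M, so (2·P_x + P_y)·x = 2·M.
Demand: x*(P_x,P_y,M) = 2·M/(2·P_x + P_y), y* = M/(2·P_x + P_y).
Here 2·10.82 + 7.35 = 28.99, giving y* = 6.3125.
At M' = 475.8: y* = 16.4126. Change: 16.4126 − 6.3125 = 10.1.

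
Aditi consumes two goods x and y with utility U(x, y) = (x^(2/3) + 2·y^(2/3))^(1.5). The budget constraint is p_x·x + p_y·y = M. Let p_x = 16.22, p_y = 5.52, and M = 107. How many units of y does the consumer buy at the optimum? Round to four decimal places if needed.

y* = 19.1074

MRS = MU_x/MU_y = (1/2)·(y/x)^(1/3). Set equal to p_x/p_y.
Hence y/x = (2·p_x/p_y)^(1/(1/3)), i.e. raised to the 3 power.
With the ratio pinned down, the budget gives x* = M/(p_x + p_y·(y/x)) and y* = (y/x)·x*.
Numerically y/x = 202.96694, so x* = 107/(16.22 + 5.52·202.96694) = 0.0941 and y* = 202.96694·0.0941 = 19.1074.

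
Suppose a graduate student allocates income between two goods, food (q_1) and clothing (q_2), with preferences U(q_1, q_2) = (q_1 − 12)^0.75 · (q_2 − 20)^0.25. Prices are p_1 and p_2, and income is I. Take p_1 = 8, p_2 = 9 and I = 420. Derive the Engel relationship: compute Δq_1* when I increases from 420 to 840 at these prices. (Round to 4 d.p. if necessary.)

This is Cobb-Douglas in (q_1−12, q_2−20): tangency gives 0.75·p_2·(q_2−20) = 0.25·p_1·(q_1−12).
Substituting into the budget: q_1* = 12 + 0.75·(I − 12·p_1 − 20·p_2)/p_1, and q_2* = 20 + 0.25·(…)/p_2.
Discretionary income = 420 − 12·8 − 20·9 = 144; q_1* = 12 + 0.75·144/8 = 25.5.
At I' = 840: q_1* = 64.875. Change: 64.875 − 25.5 = 39.375.

Δq_1* = 39.375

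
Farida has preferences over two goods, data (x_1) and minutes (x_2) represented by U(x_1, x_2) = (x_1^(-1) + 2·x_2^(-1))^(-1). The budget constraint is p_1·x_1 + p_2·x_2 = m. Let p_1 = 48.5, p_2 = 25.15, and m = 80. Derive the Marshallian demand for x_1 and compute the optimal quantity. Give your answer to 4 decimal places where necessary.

MRS = MU_x_1/MU_x_2 = (1/2)·(x_2/x_1)^(2). Set equal to p_1/p_2.
Hence x_2/x_1 = (2·p_1/p_2)^(1/(2)), i.e. raised to the 0.5 power.
Substitute x_2 = (x_2/x_1)·x_1 into the budget: x_1* = m/(p_1 + p_2·(x_2/x_1)).
Numerically x_2/x_1 = 1.963889, so x_1* = 80/(48.5 + 25.15·1.963889) = 0.8172.

x_1* = 0.8172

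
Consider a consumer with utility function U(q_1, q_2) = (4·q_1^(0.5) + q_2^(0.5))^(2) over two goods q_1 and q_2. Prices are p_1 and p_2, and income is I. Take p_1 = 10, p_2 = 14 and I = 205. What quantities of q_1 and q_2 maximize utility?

MU_q_1 ∝ 4·q_1^(-0.5), MU_q_2 ∝ q_2^(-0.5), so MRS = 4·(q_2/q_1)^(0.5) = p_1/p_2.
Hence q_2/q_1 = ((1/4)·p_1/p_2)^(1/(0.5)), i.e. raised to the 2 power.
Substitute q_2 = (q_2/q_1)·q_1 into the budget: q_1* = I/(p_1 + p_2·(q_2/q_1)).
Numerically q_2/q_1 = 0.031888, so q_1* = 205/(10 + 14·0.031888) = 19.6239 and q_2* = 0.031888·19.6239 = 0.6258.

q_1* = 19.6239, q_2* = 0.6258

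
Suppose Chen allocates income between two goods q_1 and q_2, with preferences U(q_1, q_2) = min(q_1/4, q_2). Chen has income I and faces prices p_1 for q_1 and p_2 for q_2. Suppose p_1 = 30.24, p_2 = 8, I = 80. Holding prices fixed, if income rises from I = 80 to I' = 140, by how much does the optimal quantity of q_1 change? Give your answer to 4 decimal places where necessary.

Demand: q_1*(p_1,p_2,I) = 4·I/(4·p_1 + p_2), q_2* = I/(4·p_1 + p_2).
Here 4·30.24 + 8 = 128.96, giving q_1* = 2.4814.
At I' = 140: q_1* = 4.3424. Change: 4.3424 − 2.4814 = 1.861.

Δq_1* = 1.861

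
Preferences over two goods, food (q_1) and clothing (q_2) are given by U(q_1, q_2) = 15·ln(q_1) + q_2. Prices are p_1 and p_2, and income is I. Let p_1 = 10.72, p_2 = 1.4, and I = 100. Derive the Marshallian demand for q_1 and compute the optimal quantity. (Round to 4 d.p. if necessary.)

MU_q_1 = 15/q_1, MU_q_2 = 1. Tangency: 15/q_1 = p_1/p_2.
So q_1*(p_1,p_2) = 15·p_2/p_1, independent of income; and q_2* = (I − 15·p_2)/p_2.
At the given prices: q_1* = 15·1.4/10.72 = 1.959.

q_1* = 1.959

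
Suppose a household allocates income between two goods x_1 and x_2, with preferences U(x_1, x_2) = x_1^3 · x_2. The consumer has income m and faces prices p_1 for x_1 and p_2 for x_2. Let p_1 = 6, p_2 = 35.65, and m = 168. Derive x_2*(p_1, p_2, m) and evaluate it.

MU_x_1/MU_x_2 = (3·x_2)/(x_1); tangency sets this equal to p_1/p_2.
So 3·p_2·x_2 = p_1·x_1; combined with the budget, a share 0.75 of income goes to x_1.
Demand: x_1*(p_1,p_2,m) = 0.75·m/p_1 and x_2* = 0.25·m/p_2.
At p_1=6, p_2=35.65, m=168: x_2* = 0.25·168/35.65 = 1.1781.

x_2* = 1.1781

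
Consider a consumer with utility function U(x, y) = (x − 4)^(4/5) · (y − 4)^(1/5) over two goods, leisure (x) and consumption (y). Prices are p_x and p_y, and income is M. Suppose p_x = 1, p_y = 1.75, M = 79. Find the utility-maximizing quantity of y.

y* = 11.7714

Let x' = x−4, y' = y−4. MRS = 4·y'/x' = p_x/p_y.
Substituting into the budget: x* = 4 + 0.8·(M − 4·p_x − 4·p_y)/p_x, and y* = 4 + 0.2·(…)/p_y.
Discretionary income = 79 − 4·1 − 4·1.75 = 68; y* = 4 + 0.2·68/1.75 = 11.7714.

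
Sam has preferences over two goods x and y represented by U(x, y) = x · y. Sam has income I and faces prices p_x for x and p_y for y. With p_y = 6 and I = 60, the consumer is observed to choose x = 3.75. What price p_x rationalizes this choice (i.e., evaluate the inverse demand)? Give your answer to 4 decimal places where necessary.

p_x = 8

Tangency: MRS = y/x = p_x/p_y.
Rearranging, p_y·y = p_x·x. Substituting into the budget gives p_x·x·(1 + 1) = I.
Demand: x*(p_x,p_y,I) = 0.5·I/p_x and y* = 0.5·I/p_y.
Set x* = 3.75 in the demand function and solve for p_x: p_x = 8.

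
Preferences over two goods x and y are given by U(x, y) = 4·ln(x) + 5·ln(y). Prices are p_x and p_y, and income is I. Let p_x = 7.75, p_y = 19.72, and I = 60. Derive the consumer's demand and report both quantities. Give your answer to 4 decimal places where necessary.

x* = 3.4409, y* = 1.6903

MU_x/MU_y = (4·y)/(5·x); tangency sets this equal to p_x/p_y.
So 4·p_y·y = 5·p_x·x; combined with the budget, a share 4/9 of income goes to x.
Demand: x*(p_x,p_y,I) = 4/9·I/p_x and y* = 5/9·I/p_y.
At p_x=7.75, p_y=19.72, I=60: x* = 4/9·60/7.75 = 3.4409, y* = 1.6903.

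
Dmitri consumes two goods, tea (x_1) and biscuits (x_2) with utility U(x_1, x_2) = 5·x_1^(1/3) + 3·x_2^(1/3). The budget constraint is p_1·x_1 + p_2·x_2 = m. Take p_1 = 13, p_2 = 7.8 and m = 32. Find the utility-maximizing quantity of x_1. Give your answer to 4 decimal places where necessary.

x_1* = 1.5385

From the CES first-order condition, (5/3)·(x_2/x_1)^(2/3) = p_1/p_2.
Hence x_2/x_1 = ((3/5)·p_1/p_2)^(1/(2/3)), i.e. raised to the 1.5 power.
Substitute x_2 = (x_2/x_1)·x_1 into the budget: x_1* = m/(p_1 + p_2·(x_2/x_1)).
Numerically x_2/x_1 = 1, so x_1* = 32/(13 + 7.8·1) = 1.5385.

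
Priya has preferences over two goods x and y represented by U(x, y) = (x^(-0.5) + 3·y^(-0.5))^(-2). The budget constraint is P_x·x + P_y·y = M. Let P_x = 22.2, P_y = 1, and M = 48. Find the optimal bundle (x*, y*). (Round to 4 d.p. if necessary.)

From the CES first-order condition, (1/3)·(y/x)^(1.5) = P_x/P_y.
Solve for the ratio: y/x = [3·P_x/P_y]^(2/3).
Substitute y = (y/x)·x into the budget: x* = M/(P_x + P_y·(y/x)).
Numerically y/x = 16.430451, so x* = 48/(22.2 + 1·16.430451) = 1.2425 and y* = 16.430451·1.2425 = 20.4155.

x* = 1.2425, y* = 20.4155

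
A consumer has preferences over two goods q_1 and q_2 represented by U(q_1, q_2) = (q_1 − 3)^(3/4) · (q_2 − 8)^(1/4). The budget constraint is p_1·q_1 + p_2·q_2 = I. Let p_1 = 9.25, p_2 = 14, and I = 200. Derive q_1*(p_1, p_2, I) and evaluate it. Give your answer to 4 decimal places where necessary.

MRS = 3·(q_2−8)/(q_1−3). Tangency with p_1/p_2 gives q_2−8 = (1/3)·(p_1/p_2)·(q_1−3).
After buying the subsistence bundle (3, 8), a share 0.75 of the remaining income goes to q_1: q_1* = 3 + 0.75·(I − 3p_1 − 8p_2)/p_1.
Discretionary income = 200 − 3·9.25 − 8·14 = 60.25; q_1* = 3 + 0.75·60.25/9.25 = 7.8851.

q_1* = 7.8851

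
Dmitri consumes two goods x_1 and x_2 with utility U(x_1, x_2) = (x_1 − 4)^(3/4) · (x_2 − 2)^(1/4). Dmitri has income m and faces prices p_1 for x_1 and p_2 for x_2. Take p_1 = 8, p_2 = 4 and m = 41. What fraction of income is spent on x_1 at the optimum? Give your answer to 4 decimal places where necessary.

MRS = 3·(x_2−2)/(x_1−4). Tangency with p_1/p_2 gives x_2−2 = (1/3)·(p_1/p_2)·(x_1−4).
Substituting into the budget: x_1* = 4 + 0.75·(m − 4·p_1 − 2·p_2)/p_1, and x_2* = 2 + 0.25·(…)/p_2.
Discretionary income = 41 − 4·8 − 2·4 = 1; x_1* = 4 + 0.75·1/8 = 4.0938; x_2* = 2 + 0.25·1/4 = 2.0625.
Expenditure on x_1: 8·4.0938 = 32.75; share = 0.7988.

share on x_1 = 0.7988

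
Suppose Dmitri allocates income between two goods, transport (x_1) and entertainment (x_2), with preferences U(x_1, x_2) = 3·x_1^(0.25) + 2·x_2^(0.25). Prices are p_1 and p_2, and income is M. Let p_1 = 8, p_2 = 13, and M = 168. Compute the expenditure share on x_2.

MU_x_1 ∝ 3·x_1^(-0.75), MU_x_2 ∝ 2·x_2^(-0.75), so MRS = (3/2)·(x_2/x_1)^(0.75) = p_1/p_2.
Hence x_2/x_1 = ((2/3)·p_1/p_2)^(1/(0.75)), i.e. raised to the 4/3 power.
With the ratio pinned down, the budget gives x_1* = M/(p_1 + p_2·(x_2/x_1)) and x_2* = (x_2/x_1)·x_1*.
Numerically x_2/x_1 = 0.304841, so x_1* = 168/(8 + 13·0.304841) = 14.0434 and x_2* = 0.304841·14.0434 = 4.281.
Expenditure on x_2: 13·4.281 = 55.653; share = 0.3313.

share on x_2 = 0.3313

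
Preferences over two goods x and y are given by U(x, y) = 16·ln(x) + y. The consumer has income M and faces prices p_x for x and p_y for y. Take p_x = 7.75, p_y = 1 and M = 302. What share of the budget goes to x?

share on x = 0.053

So x*(p_x,p_y) = 16·p_y/p_x, independent of income; and y* = (M − 16·p_y)/p_y.
At the given prices: x* = 16·1/7.75 = 2.0645, and y* = 286.
Expenditure on x: 7.75·2.0645 = 16; share = 0.053.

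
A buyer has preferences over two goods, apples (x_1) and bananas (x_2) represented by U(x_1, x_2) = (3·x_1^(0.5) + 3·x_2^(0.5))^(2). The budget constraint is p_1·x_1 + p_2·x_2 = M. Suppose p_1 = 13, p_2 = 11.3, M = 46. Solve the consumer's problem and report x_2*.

x_2* = 2.1778

With the ratio pinned down, the budget gives x_1* = M/(p_1 + p_2·(x_2/x_1)) and x_2* = (x_2/x_1)·x_1*.
Numerically x_2/x_1 = 1.323518, so x_1* = 46/(13 + 11.3·1.323518) = 1.6455 and x_2* = 1.323518·1.6455 = 2.1778.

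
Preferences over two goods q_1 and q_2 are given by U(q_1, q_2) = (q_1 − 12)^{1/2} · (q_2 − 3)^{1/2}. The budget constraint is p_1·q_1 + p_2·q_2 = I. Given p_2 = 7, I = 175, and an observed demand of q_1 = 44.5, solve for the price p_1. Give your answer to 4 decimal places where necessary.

This is Cobb-Douglas in (q_1−12, q_2−3): tangency gives 0.5·p_2·(q_2−3) = 0.5·p_1·(q_1−12).
Substituting into the budget: q_1* = 12 + 0.5·(I − 12·p_1 − 3·p_2)/p_1, and q_2* = 3 + 0.5·(…)/p_2.
Set q_1* = 44.5 in the demand function and solve for p_1: p_1 = 2.

p_1 = 2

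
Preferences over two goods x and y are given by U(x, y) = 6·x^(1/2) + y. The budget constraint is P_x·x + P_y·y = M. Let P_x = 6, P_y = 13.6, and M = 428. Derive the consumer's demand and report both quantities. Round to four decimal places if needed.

MU_x = 3/√x, MU_y = 1. Tangency: 3/√x = P_x/P_y.
Thus x* = (3·P_y/P_x)² — independent of M — with the rest of income spent on y.
Plugging in: x* = (3·13.6/6)² = 46.24, y* = 11.0706.

x* = 46.24, y* = 11.0706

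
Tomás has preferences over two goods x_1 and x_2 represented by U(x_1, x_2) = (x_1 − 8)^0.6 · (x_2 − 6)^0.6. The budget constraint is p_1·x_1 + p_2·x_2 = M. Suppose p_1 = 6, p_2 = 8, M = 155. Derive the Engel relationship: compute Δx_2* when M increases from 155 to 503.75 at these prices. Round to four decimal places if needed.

MRS = (x_2−6)/(x_1−8). Tangency with p_1/p_2 gives x_2−6 = (p_1/p_2)·(x_1−8).
Substituting into the budget: x_1* = 8 + 0.5·(M − 8·p_1 − 6·p_2)/p_1, and x_2* = 6 + 0.5·(…)/p_2.
Discretionary income = 155 − 8·6 − 6·8 = 59; x_2* = 6 + 0.5·59/8 = 9.6875.
At M' = 503.75: x_2* = 31.4844. Change: 31.4844 − 9.6875 = 21.7969.

Δx_2* = 21.7969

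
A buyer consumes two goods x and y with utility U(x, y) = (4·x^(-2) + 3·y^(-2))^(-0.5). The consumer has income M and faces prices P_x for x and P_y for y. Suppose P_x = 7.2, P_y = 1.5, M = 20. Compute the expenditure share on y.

share on y = 0.242

Numerically y/x = 1.532619, so x* = 20/(7.2 + 1.5·1.532619) = 2.1055 and y* = 1.532619·2.1055 = 3.2269.
Expenditure on y: 1.5·3.2269 = 4.8404; share = 0.242.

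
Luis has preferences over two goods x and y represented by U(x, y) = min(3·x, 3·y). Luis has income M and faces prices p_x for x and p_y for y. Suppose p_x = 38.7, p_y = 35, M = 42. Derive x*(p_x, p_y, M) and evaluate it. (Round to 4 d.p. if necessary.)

With perfect complements, no substitution: consume in ratio x:y = 3:3.
Budget: p_x·x + p_y·x = M, so (3·p_x + 3·p_y)·x = 3·M.
Demand: x*(p_x,p_y,M) = 3·M/(3·p_x + 3·p_y), y* = 3·M/(3·p_x + 3·p_y).
Here 3·38.7 + 3·35 = 221.1, giving x* = 0.5699.

x* = 0.5699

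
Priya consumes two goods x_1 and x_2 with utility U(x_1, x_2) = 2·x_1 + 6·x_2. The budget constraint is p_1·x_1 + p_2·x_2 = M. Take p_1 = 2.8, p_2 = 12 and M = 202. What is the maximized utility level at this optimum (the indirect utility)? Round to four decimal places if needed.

V = 144.2857

Numerically: x_1* = 72.1429, x_2* = 0.
Utility at the optimum: U(72.1429, 0) = 144.2857.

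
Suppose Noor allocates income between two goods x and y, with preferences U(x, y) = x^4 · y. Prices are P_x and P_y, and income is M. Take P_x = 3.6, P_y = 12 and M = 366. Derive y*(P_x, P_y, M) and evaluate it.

y* = 6.1

At P_x=3.6, P_y=12, M=366: y* = 0.2·366/12 = 6.1.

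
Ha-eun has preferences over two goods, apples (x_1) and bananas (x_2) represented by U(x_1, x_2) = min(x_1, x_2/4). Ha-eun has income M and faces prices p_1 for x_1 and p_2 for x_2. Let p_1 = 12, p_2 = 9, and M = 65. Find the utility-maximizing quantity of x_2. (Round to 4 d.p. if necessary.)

Demand: x_1*(p_1,p_2,M) = M/(p_1 + 4·p_2), x_2* = 4·M/(p_1 + 4·p_2).
Here 12 + 4·9 = 48, giving x_2* = 5.4167.

x_2* = 5.4167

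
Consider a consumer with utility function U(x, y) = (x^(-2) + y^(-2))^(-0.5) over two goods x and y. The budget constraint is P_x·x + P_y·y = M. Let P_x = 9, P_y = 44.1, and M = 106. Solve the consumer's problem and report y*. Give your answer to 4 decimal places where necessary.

y* = 1.7849

MRS = MU_x/MU_y = (y/x)^(3). Set equal to P_x/P_y.
Solve for the ratio: y/x = [P_x/P_y]^(1/3).
With the ratio pinned down, the budget gives x* = M/(P_x + P_y·(y/x)) and y* = (y/x)·x*.
Numerically y/x = 0.588755, so x* = 106/(9 + 44.1·0.588755) = 3.0317 and y* = 0.588755·3.0317 = 1.7849.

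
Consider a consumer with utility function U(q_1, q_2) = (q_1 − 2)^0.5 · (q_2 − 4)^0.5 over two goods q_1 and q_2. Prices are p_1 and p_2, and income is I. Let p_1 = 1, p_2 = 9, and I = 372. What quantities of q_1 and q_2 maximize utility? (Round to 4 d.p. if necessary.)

q_1* = 169, q_2* = 22.5556

This is Cobb-Douglas in (q_1−2, q_2−4): tangency gives 0.5·p_2·(q_2−4) = 0.5·p_1·(q_1−2).
After buying the subsistence bundle (2, 4), a share 0.5 of the remaining income goes to q_1: q_1* = 2 + 0.5·(I − 2p_1 − 4p_2)/p_1.
Discretionary income = 372 − 2·1 − 4·9 = 334; q_1* = 2 + 0.5·334/1 = 169; q_2* = 4 + 0.5·334/9 = 22.5556.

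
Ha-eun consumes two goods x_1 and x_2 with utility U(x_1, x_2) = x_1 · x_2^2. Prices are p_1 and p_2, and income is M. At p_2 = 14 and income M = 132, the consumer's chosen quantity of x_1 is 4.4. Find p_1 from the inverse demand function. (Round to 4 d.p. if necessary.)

p_1 = 10

Tangency: MRS = (1/2)·x_2/x_1 = p_1/p_2.
Rearranging, p_2·x_2 = 2·p_1·x_1. Substituting into the budget gives p_1·x_1·(1 + 2) = M.
Demand: x_1*(p_1,p_2,M) = 1/3·M/p_1 and x_2* = 2/3·M/p_2.
Set x_1* = 4.4 in the demand function and solve for p_1: p_1 = 10.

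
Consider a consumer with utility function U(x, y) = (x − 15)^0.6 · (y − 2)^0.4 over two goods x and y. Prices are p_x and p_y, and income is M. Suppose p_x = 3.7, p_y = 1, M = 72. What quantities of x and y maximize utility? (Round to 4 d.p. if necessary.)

Substituting into the budget: x* = 15 + 0.6·(M − 15·p_x − 2·p_y)/p_x, and y* = 2 + 0.4·(…)/p_y.
Discretionary income = 72 − 15·3.7 − 2·1 = 14.5; x* = 15 + 0.6·14.5/3.7 = 17.3514; y* = 2 + 0.4·14.5/1 = 7.8.

x* = 17.3514, y* = 7.8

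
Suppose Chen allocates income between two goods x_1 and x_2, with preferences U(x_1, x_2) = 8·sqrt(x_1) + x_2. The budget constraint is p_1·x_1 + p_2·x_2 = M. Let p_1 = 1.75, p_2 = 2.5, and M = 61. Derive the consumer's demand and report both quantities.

MU_x_1 = 4/√x_1, MU_x_2 = 1. Tangency: 4/√x_1 = p_1/p_2.
Solve: √x_1 = 4·p_2/p_1, so x_1*(p_1,p_2) = (4·p_2/p_1)², and x_2* = (M − p_1·x_1*)/p_2.
Plugging in: x_1* = (4·2.5/1.75)² = 32.6531, x_2* = 1.5429.

x_1* = 32.6531, x_2* = 1.5429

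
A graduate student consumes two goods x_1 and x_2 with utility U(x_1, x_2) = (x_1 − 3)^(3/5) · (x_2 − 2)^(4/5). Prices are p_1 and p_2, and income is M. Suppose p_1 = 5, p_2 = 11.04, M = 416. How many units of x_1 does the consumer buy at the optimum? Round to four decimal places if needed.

This is Cobb-Douglas in (x_1−3, x_2−2): tangency gives 0.6·p_2·(x_2−2) = 0.8·p_1·(x_1−3).
After buying the subsistence bundle (3, 2), a share 3/7 of the remaining income goes to x_1: x_1* = 3 + 3/7·(M − 3p_1 − 2p_2)/p_1.
Discretionary income = 416 − 3·5 − 2·11.04 = 378.92; x_1* = 3 + 3/7·378.92/5 = 35.4789.

x_1* = 35.4789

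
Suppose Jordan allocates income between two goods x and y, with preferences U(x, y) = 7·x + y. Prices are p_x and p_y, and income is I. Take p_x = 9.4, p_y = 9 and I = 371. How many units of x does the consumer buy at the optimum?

Perfect substitutes: compare marginal utility per dollar. 7/p_x vs 1/p_y → 0.7447 vs 0.1111.
x gives more utility per dollar, so spend all income on x: x* = I/p_x, y* = 0.
Numerically: x* = 39.4681, y* = 0.

x* = 39.4681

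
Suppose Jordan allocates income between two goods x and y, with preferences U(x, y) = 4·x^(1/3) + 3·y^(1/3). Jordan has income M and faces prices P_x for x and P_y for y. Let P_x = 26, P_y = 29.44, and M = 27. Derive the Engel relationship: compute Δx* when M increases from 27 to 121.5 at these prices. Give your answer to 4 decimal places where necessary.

MU_x ∝ 4·x^(-2/3), MU_y ∝ 3·y^(-2/3), so MRS = (4/3)·(y/x)^(2/3) = P_x/P_y.
Solve for the ratio: y/x = [(3/4)·P_x/P_y]^(1.5).
Substitute y = (y/x)·x into the budget: x* = M/(P_x + P_y·(y/x)).
Numerically y/x = 0.53907, so x* = 27/(26 + 29.44·0.53907) = 0.6448.
At M' = 121.5: x* = 2.9018. Change: 2.9018 − 0.6448 = 2.257.

Δx* = 2.257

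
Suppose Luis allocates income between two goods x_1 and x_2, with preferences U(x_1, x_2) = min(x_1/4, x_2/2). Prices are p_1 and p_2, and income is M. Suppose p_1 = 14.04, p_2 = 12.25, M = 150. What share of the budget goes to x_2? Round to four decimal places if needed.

With perfect complements, no substitution: consume in ratio x_1:x_2 = 4:2.
Budget: p_1·x_1 + p_2·(1/2)·x_1 = M, so (4·p_1 + 2·p_2)·x_1 = 4·M.
Demand: x_1*(p_1,p_2,M) = 4·M/(4·p_1 + 2·p_2), x_2* = 2·M/(4·p_1 + 2·p_2).
Here 4·14.04 + 2·12.25 = 80.66, giving x_1* = 7.4386 and x_2* = 3.7193.
Expenditure on x_2: 12.25·3.7193 = 45.5616; share = 0.3037.

share on x_2 = 0.3037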